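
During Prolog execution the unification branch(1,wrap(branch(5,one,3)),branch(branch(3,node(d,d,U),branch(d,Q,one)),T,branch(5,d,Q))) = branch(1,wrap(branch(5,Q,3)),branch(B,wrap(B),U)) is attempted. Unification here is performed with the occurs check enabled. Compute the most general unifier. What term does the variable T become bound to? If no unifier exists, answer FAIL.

wrap(branch(3,node(d,d,branch(5,d,one)),branch(d,one,one)))

Decompose branch/3: 1 = 1,  wrap(branch(5,one,3)) = wrap(branch(5,Q,3)),  branch(branch(3,node(d,d,U),branch(d,Q,one)),T,branch(5,d,Q)) = branch(B,wrap(B),U).
Delete trivial equation 1 = 1.
Decompose wrap/1: branch(5,one,3) = branch(5,Q,3).
Decompose branch/3: 5 = 5,  one = Q,  3 = 3.
Delete trivial equation 5 = 5.
Bind Q := one; substituting into the one remaining equation that mentions Q gives: branch(branch(3,node(d,d,U),branch(d,one,one)),T,branch(5,d,one)) = branch(B,wrap(B),U).
Delete trivial equation 3 = 3.
Decompose branch/3: branch(3,node(d,d,U),branch(d,one,one)) = B,  T = wrap(B),  branch(5,d,one) = U.
Bind B := branch(3,node(d,d,U),branch(d,one,one)); substituting into the one remaining equation that mentions B gives: T = wrap(branch(3,node(d,d,U),branch(d,one,one))).
Bind T := wrap(branch(3,node(d,d,U),branch(d,one,one))); no other remaining equation mentions T.
Bind U := branch(5,d,one). Substituting into the earlier bindings gives B := branch(3,node(d,d,branch(5,d,one)),branch(d,one,one)), T := wrap(branch(3,node(d,d,branch(5,d,one)),branch(d,one,one))).
MGU = { Q -> one, B -> branch(3,node(d,d,branch(5,d,one)),branch(d,one,one)), T -> wrap(branch(3,node(d,d,branch(5,d,one)),branch(d,one,one))), U -> branch(5,d,one) }, so T -> wrap(branch(3,node(d,d,branch(5,d,one)),branch(d,one,one))).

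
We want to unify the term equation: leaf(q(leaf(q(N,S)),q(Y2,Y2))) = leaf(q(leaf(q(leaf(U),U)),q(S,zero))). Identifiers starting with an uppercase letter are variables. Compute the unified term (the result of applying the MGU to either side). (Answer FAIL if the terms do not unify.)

Decompose leaf/1: q(leaf(q(N,S)),q(Y2,Y2)) = q(leaf(q(leaf(U),U)),q(S,zero)).
Decompose q/2: leaf(q(N,S)) = leaf(q(leaf(U),U)),  q(Y2,Y2) = q(S,zero).
Decompose leaf/1: q(N,S) = q(leaf(U),U).
Decompose q/2: N = leaf(U),  S = U.
Bind N := leaf(U); no other remaining equation mentions N.
Bind S := U; substituting into the remaining equation gives: q(Y2,Y2) = q(U,zero).
Decompose q/2: Y2 = U,  Y2 = zero.
Bind Y2 := U; substituting into the remaining equation gives: U = zero.
Bind U := zero. Substituting into the earlier bindings gives N := leaf(zero), S := zero, Y2 := zero.
Applying the MGU to either side gives leaf(q(leaf(q(leaf(zero),zero)),q(zero,zero))).

leaf(q(leaf(q(leaf(zero),zero)),q(zero,zero)))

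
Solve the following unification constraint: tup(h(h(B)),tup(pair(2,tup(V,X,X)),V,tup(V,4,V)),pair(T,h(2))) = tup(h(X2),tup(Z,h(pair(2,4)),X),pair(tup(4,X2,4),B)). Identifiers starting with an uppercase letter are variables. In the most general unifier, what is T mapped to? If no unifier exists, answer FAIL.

tup(4,h(h(2)),4)

Decompose tup/3: h(h(B)) = h(X2),  tup(pair(2,tup(V,X,X)),V,tup(V,4,V)) = tup(Z,h(pair(2,4)),X),  pair(T,h(2)) = pair(tup(4,X2,4),B).
Decompose h/1: h(B) = X2.
Bind X2 := h(B); substituting into the one remaining equation that mentions X2 gives: pair(T,h(2)) = pair(tup(4,h(B),4),B).
Decompose tup/3: pair(2,tup(V,X,X)) = Z,  V = h(pair(2,4)),  tup(V,4,V) = X.
Bind Z := pair(2,tup(V,X,X)); no other remaining equation mentions Z.
Bind V := h(pair(2,4)); substituting into the one remaining equation that mentions V gives: tup(h(pair(2,4)),4,h(pair(2,4))) = X. Substituting into the earlier binding gives Z := pair(2,tup(h(pair(2,4)),X,X)).
Bind X := tup(h(pair(2,4)),4,h(pair(2,4))); no other remaining equation mentions X. Substituting into the earlier binding gives Z := pair(2,tup(h(pair(2,4)),tup(h(pair(2,4)),4,h(pair(2,4))),tup(h(pair(2,4)),4,h(pair(2,4))))).
Decompose pair/2: T = tup(4,h(B),4),  h(2) = B.
Bind T := tup(4,h(B),4); no other remaining equation mentions T.
Bind B := h(2). Substituting into the earlier bindings gives X2 := h(h(2)), T := tup(4,h(h(2)),4).
MGU = { X2 := h(h(2)), Z := pair(2,tup(h(pair(2,4)),tup(h(pair(2,4)),4,h(pair(2,4))),tup(h(pair(2,4)),4,h(pair(2,4))))), V := h(pair(2,4)), X := tup(h(pair(2,4)),4,h(pair(2,4))), T := tup(4,h(h(2)),4), B := h(2) }, so T := tup(4,h(h(2)),4).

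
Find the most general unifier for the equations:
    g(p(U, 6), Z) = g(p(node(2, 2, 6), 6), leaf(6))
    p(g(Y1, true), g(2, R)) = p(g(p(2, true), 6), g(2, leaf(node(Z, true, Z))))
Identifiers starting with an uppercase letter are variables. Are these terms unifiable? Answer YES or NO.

Decompose g/2: p(U, 6) = p(node(2, 2, 6), 6),  Z = leaf(6).
Decompose p/2: U = node(2, 2, 6),  6 = 6.
Bind U := node(2, 2, 6); no other remaining equation mentions U.
Delete trivial equation 6 = 6.
Bind Z := leaf(6); substituting into the remaining equation gives: p(g(Y1, true), g(2, R)) = p(g(p(2, true), 6), g(2, leaf(node(leaf(6), true, leaf(6))))).
Decompose p/2: g(Y1, true) = g(p(2, true), 6),  g(2, R) = g(2, leaf(node(leaf(6), true, leaf(6)))).
Decompose g/2: Y1 = p(2, true),  true = 6.
Bind Y1 := p(2, true); no other remaining equation mentions Y1.
Clash: constants true and 6 differ; no unifier exists.

NO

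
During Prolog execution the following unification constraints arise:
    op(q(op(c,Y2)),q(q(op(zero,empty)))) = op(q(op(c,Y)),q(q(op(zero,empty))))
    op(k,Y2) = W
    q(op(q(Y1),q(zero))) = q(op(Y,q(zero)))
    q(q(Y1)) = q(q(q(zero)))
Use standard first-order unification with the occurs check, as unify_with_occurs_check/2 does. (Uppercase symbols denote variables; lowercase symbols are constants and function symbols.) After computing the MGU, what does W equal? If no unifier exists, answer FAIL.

Decompose op/2: q(op(c,Y2)) = q(op(c,Y)),  q(q(op(zero,empty))) = q(q(op(zero,empty))).
Decompose q/1: op(c,Y2) = op(c,Y).
Decompose op/2: c = c,  Y2 = Y.
Delete trivial equation c = c.
Bind Y2 := Y; substituting into the one remaining equation that mentions Y2 gives: op(k,Y) = W.
Delete trivial equation q(q(op(zero,empty))) = q(q(op(zero,empty))).
Bind W := op(k,Y); no other remaining equation mentions W.
Decompose q/1: op(q(Y1),q(zero)) = op(Y,q(zero)).
Decompose op/2: q(Y1) = Y,  q(zero) = q(zero).
Bind Y := q(Y1); no other remaining equation mentions Y. Substituting into the earlier bindings gives Y2 := q(Y1), W := op(k,q(Y1)).
Delete trivial equation q(zero) = q(zero).
Decompose q/1: q(Y1) = q(q(zero)).
Decompose q/1: Y1 = q(zero).
Bind Y1 := q(zero). Substituting into the earlier bindings gives Y2 := q(q(zero)), W := op(k,q(q(zero))), Y := q(q(zero)).
MGU = { Y2 = q(q(zero)), W = op(k,q(q(zero))), Y = q(q(zero)), Y1 = q(zero) }, so W = op(k,q(q(zero))).

op(k,q(q(zero)))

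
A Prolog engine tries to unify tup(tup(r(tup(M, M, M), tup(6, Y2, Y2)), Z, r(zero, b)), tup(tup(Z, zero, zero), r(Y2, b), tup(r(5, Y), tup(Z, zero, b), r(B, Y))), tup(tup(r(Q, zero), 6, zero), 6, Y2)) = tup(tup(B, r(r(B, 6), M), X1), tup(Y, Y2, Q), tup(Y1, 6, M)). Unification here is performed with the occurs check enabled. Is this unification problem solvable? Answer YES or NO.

NO

Decompose tup/3: tup(r(tup(M, M, M), tup(6, Y2, Y2)), Z, r(zero, b)) = tup(B, r(r(B, 6), M), X1),  tup(tup(Z, zero, zero), r(Y2, b), tup(r(5, Y), tup(Z, zero, b), r(B, Y))) = tup(Y, Y2, Q),  tup(tup(r(Q, zero), 6, zero), 6, Y2) = tup(Y1, 6, M).
Decompose tup/3: r(tup(M, M, M), tup(6, Y2, Y2)) = B,  Z = r(r(B, 6), M),  r(zero, b) = X1.
Bind B := r(tup(M, M, M), tup(6, Y2, Y2)); substituting into the 2 remaining equations that mention B gives: Z = r(r(r(tup(M, M, M), tup(6, Y2, Y2)), 6), M),  tup(tup(Z, zero, zero), r(Y2, b), tup(r(5, Y), tup(Z, zero, b), r(r(tup(M, M, M), tup(6, Y2, Y2)), Y))) = tup(Y, Y2, Q).
Bind Z := r(r(r(tup(M, M, M), tup(6, Y2, Y2)), 6), M); substituting into the one remaining equation that mentions Z gives: tup(tup(r(r(r(tup(M, M, M), tup(6, Y2, Y2)), 6), M), zero, zero), r(Y2, b), tup(r(5, Y), tup(r(r(r(tup(M, M, M), tup(6, Y2, Y2)), 6), M), zero, b), r(r(tup(M, M, M), tup(6, Y2, Y2)), Y))) = tup(Y, Y2, Q).
Bind X1 := r(zero, b); no other remaining equation mentions X1.
Decompose tup/3: tup(r(r(r(tup(M, M, M), tup(6, Y2, Y2)), 6), M), zero, zero) = Y,  r(Y2, b) = Y2,  tup(r(5, Y), tup(r(r(r(tup(M, M, M), tup(6, Y2, Y2)), 6), M), zero, b), r(r(tup(M, M, M), tup(6, Y2, Y2)), Y)) = Q.
Bind Y := tup(r(r(r(tup(M, M, M), tup(6, Y2, Y2)), 6), M), zero, zero); substituting into the one remaining equation that mentions Y gives: tup(r(5, tup(r(r(r(tup(M, M, M), tup(6, Y2, Y2)), 6), M), zero, zero)), tup(r(r(r(tup(M, M, M), tup(6, Y2, Y2)), 6), M), zero, b), r(r(tup(M, M, M), tup(6, Y2, Y2)), tup(r(r(r(tup(M, M, M), tup(6, Y2, Y2)), 6), M), zero, zero))) = Q.
Occurs check fails: Y2 occurs in r(Y2, b); the equation Y2 = r(Y2, b) has no finite solution.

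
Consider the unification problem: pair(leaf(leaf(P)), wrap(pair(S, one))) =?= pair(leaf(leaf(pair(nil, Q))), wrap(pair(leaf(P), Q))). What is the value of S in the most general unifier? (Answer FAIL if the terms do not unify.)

Decompose pair/2: leaf(leaf(P)) =?= leaf(leaf(pair(nil, Q))),  wrap(pair(S, one)) =?= wrap(pair(leaf(P), Q)).
Decompose leaf/1: leaf(P) =?= leaf(pair(nil, Q)).
Decompose leaf/1: P =?= pair(nil, Q).
Bind P := pair(nil, Q); substituting into the remaining equation gives: wrap(pair(S, one)) =?= wrap(pair(leaf(pair(nil, Q)), Q)).
Decompose wrap/1: pair(S, one) =?= pair(leaf(pair(nil, Q)), Q).
Decompose pair/2: S =?= leaf(pair(nil, Q)),  one =?= Q.
Bind S := leaf(pair(nil, Q)); no other remaining equation mentions S.
Bind Q := one. Substituting into the earlier bindings gives P := pair(nil, one), S := leaf(pair(nil, one)).
MGU = { P -> pair(nil, one), S -> leaf(pair(nil, one)), Q -> one }, so S -> leaf(pair(nil, one)).

leaf(pair(nil, one))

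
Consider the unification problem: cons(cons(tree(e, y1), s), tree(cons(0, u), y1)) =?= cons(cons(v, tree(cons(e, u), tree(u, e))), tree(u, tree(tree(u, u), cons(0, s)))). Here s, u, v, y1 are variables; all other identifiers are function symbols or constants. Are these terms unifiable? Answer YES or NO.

NO

Decompose cons/2: cons(tree(e, y1), s) =?= cons(v, tree(cons(e, u), tree(u, e))),  tree(cons(0, u), y1) =?= tree(u, tree(tree(u, u), cons(0, s))).
Decompose cons/2: tree(e, y1) =?= v,  s =?= tree(cons(e, u), tree(u, e)).
Bind v := tree(e, y1); no other remaining equation mentions v.
Bind s := tree(cons(e, u), tree(u, e)); substituting into the remaining equation gives: tree(cons(0, u), y1) =?= tree(u, tree(tree(u, u), cons(0, tree(cons(e, u), tree(u, e))))).
Decompose tree/2: cons(0, u) =?= u,  y1 =?= tree(tree(u, u), cons(0, tree(cons(e, u), tree(u, e)))).
Occurs check fails: u occurs in cons(0, u); the equation u =?= cons(0, u) has no finite solution.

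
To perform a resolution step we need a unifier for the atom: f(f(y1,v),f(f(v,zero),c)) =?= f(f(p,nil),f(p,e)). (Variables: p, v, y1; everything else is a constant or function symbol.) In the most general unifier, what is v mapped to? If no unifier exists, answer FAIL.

FAIL

Decompose f/2: f(y1,v) =?= f(p,nil),  f(f(v,zero),c) =?= f(p,e).
Decompose f/2: y1 =?= p,  v =?= nil.
Bind y1 := p; no other remaining equation mentions y1.
Bind v := nil; substituting into the remaining equation gives: f(f(nil,zero),c) =?= f(p,e).
Decompose f/2: f(nil,zero) =?= p,  c =?= e.
Bind p := f(nil,zero); no other remaining equation mentions p. Substituting into the earlier binding gives y1 := f(nil,zero).
Clash: constants c and e differ; no unifier exists.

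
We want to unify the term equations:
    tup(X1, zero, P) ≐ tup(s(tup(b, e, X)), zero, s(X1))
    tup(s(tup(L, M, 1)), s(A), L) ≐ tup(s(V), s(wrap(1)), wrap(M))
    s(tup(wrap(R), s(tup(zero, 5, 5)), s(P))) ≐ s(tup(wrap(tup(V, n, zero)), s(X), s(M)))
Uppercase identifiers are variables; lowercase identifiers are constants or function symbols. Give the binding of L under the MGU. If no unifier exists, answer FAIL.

wrap(s(s(tup(b, e, tup(zero, 5, 5)))))

Decompose tup/3: X1 ≐ s(tup(b, e, X)),  zero ≐ zero,  P ≐ s(X1).
Bind X1 := s(tup(b, e, X)); substituting into the one remaining equation that mentions X1 gives: P ≐ s(s(tup(b, e, X))).
Delete trivial equation zero ≐ zero.
Bind P := s(s(tup(b, e, X))); substituting into the one remaining equation that mentions P gives: s(tup(wrap(R), s(tup(zero, 5, 5)), s(s(s(tup(b, e, X)))))) ≐ s(tup(wrap(tup(V, n, zero)), s(X), s(M))).
Decompose tup/3: s(tup(L, M, 1)) ≐ s(V),  s(A) ≐ s(wrap(1)),  L ≐ wrap(M).
Decompose s/1: tup(L, M, 1) ≐ V.
Bind V := tup(L, M, 1); substituting into the one remaining equation that mentions V gives: s(tup(wrap(R), s(tup(zero, 5, 5)), s(s(s(tup(b, e, X)))))) ≐ s(tup(wrap(tup(tup(L, M, 1), n, zero)), s(X), s(M))).
Decompose s/1: A ≐ wrap(1).
Bind A := wrap(1); no other remaining equation mentions A.
Bind L := wrap(M); substituting into the remaining equation gives: s(tup(wrap(R), s(tup(zero, 5, 5)), s(s(s(tup(b, e, X)))))) ≐ s(tup(wrap(tup(tup(wrap(M), M, 1), n, zero)), s(X), s(M))). Substituting into the earlier binding gives V := tup(wrap(M), M, 1).
Decompose s/1: tup(wrap(R), s(tup(zero, 5, 5)), s(s(s(tup(b, e, X))))) ≐ tup(wrap(tup(tup(wrap(M), M, 1), n, zero)), s(X), s(M)).
Decompose tup/3: wrap(R) ≐ wrap(tup(tup(wrap(M), M, 1), n, zero)),  s(tup(zero, 5, 5)) ≐ s(X),  s(s(s(tup(b, e, X)))) ≐ s(M).
Decompose wrap/1: R ≐ tup(tup(wrap(M), M, 1), n, zero).
Bind R := tup(tup(wrap(M), M, 1), n, zero); no other remaining equation mentions R.
Decompose s/1: tup(zero, 5, 5) ≐ X.
Bind X := tup(zero, 5, 5); substituting into the remaining equation gives: s(s(s(tup(b, e, tup(zero, 5, 5))))) ≐ s(M). Substituting into the earlier bindings gives X1 := s(tup(b, e, tup(zero, 5, 5))), P := s(s(tup(b, e, tup(zero, 5, 5)))).
Decompose s/1: s(s(tup(b, e, tup(zero, 5, 5)))) ≐ M.
Bind M := s(s(tup(b, e, tup(zero, 5, 5)))). Substituting into the earlier bindings gives V := tup(wrap(s(s(tup(b, e, tup(zero, 5, 5))))), s(s(tup(b, e, tup(zero, 5, 5)))), 1), L := wrap(s(s(tup(b, e, tup(zero, 5, 5))))), R := tup(tup(wrap(s(s(tup(b, e, tup(zero, 5, 5))))), s(s(tup(b, e, tup(zero, 5, 5)))), 1), n, zero).
MGU = { X1 := s(tup(b, e, tup(zero, 5, 5))), P := s(s(tup(b, e, tup(zero, 5, 5)))), V := tup(wrap(s(s(tup(b, e, tup(zero, 5, 5))))), s(s(tup(b, e, tup(zero, 5, 5)))), 1), A := wrap(1), L := wrap(s(s(tup(b, e, tup(zero, 5, 5))))), R := tup(tup(wrap(s(s(tup(b, e, tup(zero, 5, 5))))), s(s(tup(b, e, tup(zero, 5, 5)))), 1), n, zero), X := tup(zero, 5, 5), M := s(s(tup(b, e, tup(zero, 5, 5)))) }, so L := wrap(s(s(tup(b, e, tup(zero, 5, 5))))).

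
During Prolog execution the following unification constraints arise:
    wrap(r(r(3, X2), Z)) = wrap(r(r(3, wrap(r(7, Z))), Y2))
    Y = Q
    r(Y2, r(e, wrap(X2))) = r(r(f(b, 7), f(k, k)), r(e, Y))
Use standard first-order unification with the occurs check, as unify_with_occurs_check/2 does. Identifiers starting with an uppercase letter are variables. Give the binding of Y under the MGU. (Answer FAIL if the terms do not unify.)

Decompose wrap/1: r(r(3, X2), Z) = r(r(3, wrap(r(7, Z))), Y2).
Decompose r/2: r(3, X2) = r(3, wrap(r(7, Z))),  Z = Y2.
Decompose r/2: 3 = 3,  X2 = wrap(r(7, Z)).
Delete trivial equation 3 = 3.
Bind X2 := wrap(r(7, Z)); substituting into the one remaining equation that mentions X2 gives: r(Y2, r(e, wrap(wrap(r(7, Z))))) = r(r(f(b, 7), f(k, k)), r(e, Y)).
Bind Z := Y2; substituting into the one remaining equation that mentions Z gives: r(Y2, r(e, wrap(wrap(r(7, Y2))))) = r(r(f(b, 7), f(k, k)), r(e, Y)). Substituting into the earlier binding gives X2 := wrap(r(7, Y2)).
Bind Y := Q; substituting into the remaining equation gives: r(Y2, r(e, wrap(wrap(r(7, Y2))))) = r(r(f(b, 7), f(k, k)), r(e, Q)).
Decompose r/2: Y2 = r(f(b, 7), f(k, k)),  r(e, wrap(wrap(r(7, Y2)))) = r(e, Q).
Bind Y2 := r(f(b, 7), f(k, k)); substituting into the remaining equation gives: r(e, wrap(wrap(r(7, r(f(b, 7), f(k, k)))))) = r(e, Q). Substituting into the earlier bindings gives X2 := wrap(r(7, r(f(b, 7), f(k, k)))), Z := r(f(b, 7), f(k, k)).
Decompose r/2: e = e,  wrap(wrap(r(7, r(f(b, 7), f(k, k))))) = Q.
Delete trivial equation e = e.
Bind Q := wrap(wrap(r(7, r(f(b, 7), f(k, k))))). Substituting into the earlier binding gives Y := wrap(wrap(r(7, r(f(b, 7), f(k, k))))).
MGU = { X2 -> wrap(r(7, r(f(b, 7), f(k, k)))), Z -> r(f(b, 7), f(k, k)), Y -> wrap(wrap(r(7, r(f(b, 7), f(k, k))))), Y2 -> r(f(b, 7), f(k, k)), Q -> wrap(wrap(r(7, r(f(b, 7), f(k, k))))) }, so Y -> wrap(wrap(r(7, r(f(b, 7), f(k, k))))).

wrap(wrap(r(7, r(f(b, 7), f(k, k)))))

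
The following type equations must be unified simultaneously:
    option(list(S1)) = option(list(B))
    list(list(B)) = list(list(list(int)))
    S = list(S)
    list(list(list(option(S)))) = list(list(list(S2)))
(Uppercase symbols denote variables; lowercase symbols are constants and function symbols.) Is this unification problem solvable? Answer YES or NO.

NO

Decompose option/1: list(S1) = list(B).
Decompose list/1: S1 = B.
Bind S1 := B; no other remaining equation mentions S1.
Decompose list/1: list(B) = list(list(int)).
Decompose list/1: B = list(int).
Bind B := list(int); no other remaining equation mentions B. Substituting into the earlier binding gives S1 := list(int).
Occurs check fails: S occurs in list(S); the equation S = list(S) has no finite solution.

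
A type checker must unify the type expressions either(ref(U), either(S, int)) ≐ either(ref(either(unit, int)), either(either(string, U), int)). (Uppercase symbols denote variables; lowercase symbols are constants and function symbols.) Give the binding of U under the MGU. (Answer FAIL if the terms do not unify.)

either(unit, int)

Decompose either/2: ref(U) ≐ ref(either(unit, int)),  either(S, int) ≐ either(either(string, U), int).
Decompose ref/1: U ≐ either(unit, int).
Bind U := either(unit, int); substituting into the remaining equation gives: either(S, int) ≐ either(either(string, either(unit, int)), int).
Decompose either/2: S ≐ either(string, either(unit, int)),  int ≐ int.
Bind S := either(string, either(unit, int)); no other remaining equation mentions S.
Delete trivial equation int ≐ int.
MGU = { U := either(unit, int), S := either(string, either(unit, int)) }, so U := either(unit, int).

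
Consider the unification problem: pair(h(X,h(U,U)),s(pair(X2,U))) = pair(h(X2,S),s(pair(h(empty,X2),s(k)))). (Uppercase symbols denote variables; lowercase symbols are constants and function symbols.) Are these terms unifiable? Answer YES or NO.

NO

Decompose pair/2: h(X,h(U,U)) = h(X2,S),  s(pair(X2,U)) = s(pair(h(empty,X2),s(k))).
Decompose h/2: X = X2,  h(U,U) = S.
Bind X := X2; no other remaining equation mentions X.
Bind S := h(U,U); no other remaining equation mentions S.
Decompose s/1: pair(X2,U) = pair(h(empty,X2),s(k)).
Decompose pair/2: X2 = h(empty,X2),  U = s(k).
Occurs check fails: X2 occurs in h(empty,X2); the equation X2 = h(empty,X2) has no finite solution.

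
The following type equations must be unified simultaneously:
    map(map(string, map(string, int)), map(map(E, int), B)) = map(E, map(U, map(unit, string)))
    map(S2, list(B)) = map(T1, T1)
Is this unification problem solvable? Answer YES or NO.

YES

Decompose map/2: map(string, map(string, int)) = E,  map(map(E, int), B) = map(U, map(unit, string)).
Bind E := map(string, map(string, int)); substituting into the one remaining equation that mentions E gives: map(map(map(string, map(string, int)), int), B) = map(U, map(unit, string)).
Decompose map/2: map(map(string, map(string, int)), int) = U,  B = map(unit, string).
Bind U := map(map(string, map(string, int)), int); no other remaining equation mentions U.
Bind B := map(unit, string); substituting into the remaining equation gives: map(S2, list(map(unit, string))) = map(T1, T1).
Decompose map/2: S2 = T1,  list(map(unit, string)) = T1.
Bind S2 := T1; no other remaining equation mentions S2.
Bind T1 := list(map(unit, string)). Substituting into the earlier binding gives S2 := list(map(unit, string)).
No equations remain and no clash or occurs-check failure arose, so a unifier exists.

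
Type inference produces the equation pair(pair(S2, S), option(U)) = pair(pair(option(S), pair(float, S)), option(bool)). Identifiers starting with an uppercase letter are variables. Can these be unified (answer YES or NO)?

Decompose pair/2: pair(S2, S) = pair(option(S), pair(float, S)),  option(U) = option(bool).
Decompose pair/2: S2 = option(S),  S = pair(float, S).
Bind S2 := option(S); no other remaining equation mentions S2.
Occurs check fails: S occurs in pair(float, S); the equation S = pair(float, S) has no finite solution.

NO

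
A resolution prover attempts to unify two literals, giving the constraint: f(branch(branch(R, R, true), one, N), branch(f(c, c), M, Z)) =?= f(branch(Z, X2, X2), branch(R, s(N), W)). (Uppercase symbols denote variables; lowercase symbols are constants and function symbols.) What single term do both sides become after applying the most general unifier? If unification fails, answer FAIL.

f(branch(branch(f(c, c), f(c, c), true), one, one), branch(f(c, c), s(one), branch(f(c, c), f(c, c), true)))

Decompose f/2: branch(branch(R, R, true), one, N) =?= branch(Z, X2, X2),  branch(f(c, c), M, Z) =?= branch(R, s(N), W).
Decompose branch/3: branch(R, R, true) =?= Z,  one =?= X2,  N =?= X2.
Bind Z := branch(R, R, true); substituting into the one remaining equation that mentions Z gives: branch(f(c, c), M, branch(R, R, true)) =?= branch(R, s(N), W).
Bind X2 := one; substituting into the one remaining equation that mentions X2 gives: N =?= one.
Bind N := one; substituting into the remaining equation gives: branch(f(c, c), M, branch(R, R, true)) =?= branch(R, s(one), W).
Decompose branch/3: f(c, c) =?= R,  M =?= s(one),  branch(R, R, true) =?= W.
Bind R := f(c, c); substituting into the one remaining equation that mentions R gives: branch(f(c, c), f(c, c), true) =?= W. Substituting into the earlier binding gives Z := branch(f(c, c), f(c, c), true).
Bind M := s(one); no other remaining equation mentions M.
Bind W := branch(f(c, c), f(c, c), true).
Applying the MGU to either side gives f(branch(branch(f(c, c), f(c, c), true), one, one), branch(f(c, c), s(one), branch(f(c, c), f(c, c), true))).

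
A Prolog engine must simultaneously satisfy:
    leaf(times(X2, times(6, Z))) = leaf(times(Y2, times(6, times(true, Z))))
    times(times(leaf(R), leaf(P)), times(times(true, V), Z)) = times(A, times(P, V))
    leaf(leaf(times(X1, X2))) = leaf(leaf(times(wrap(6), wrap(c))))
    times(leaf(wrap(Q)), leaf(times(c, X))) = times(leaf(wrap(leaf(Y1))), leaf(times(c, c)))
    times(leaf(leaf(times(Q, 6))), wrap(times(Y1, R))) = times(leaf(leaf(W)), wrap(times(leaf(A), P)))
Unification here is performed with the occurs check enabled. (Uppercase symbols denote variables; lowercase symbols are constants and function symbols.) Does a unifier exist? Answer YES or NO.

NO

Decompose leaf/1: times(X2, times(6, Z)) = times(Y2, times(6, times(true, Z))).
Decompose times/2: X2 = Y2,  times(6, Z) = times(6, times(true, Z)).
Bind X2 := Y2; substituting into the one remaining equation that mentions X2 gives: leaf(leaf(times(X1, Y2))) = leaf(leaf(times(wrap(6), wrap(c)))).
Decompose times/2: 6 = 6,  Z = times(true, Z).
Delete trivial equation 6 = 6.
Occurs check fails: Z occurs in times(true, Z); the equation Z = times(true, Z) has no finite solution.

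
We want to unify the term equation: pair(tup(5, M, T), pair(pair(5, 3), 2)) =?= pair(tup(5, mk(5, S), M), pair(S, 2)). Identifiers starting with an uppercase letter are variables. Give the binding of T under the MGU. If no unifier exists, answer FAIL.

Decompose pair/2: tup(5, M, T) =?= tup(5, mk(5, S), M),  pair(pair(5, 3), 2) =?= pair(S, 2).
Decompose tup/3: 5 =?= 5,  M =?= mk(5, S),  T =?= M.
Delete trivial equation 5 =?= 5.
Bind M := mk(5, S); substituting into the one remaining equation that mentions M gives: T =?= mk(5, S).
Bind T := mk(5, S); no other remaining equation mentions T.
Decompose pair/2: pair(5, 3) =?= S,  2 =?= 2.
Bind S := pair(5, 3); no other remaining equation mentions S. Substituting into the earlier bindings gives M := mk(5, pair(5, 3)), T := mk(5, pair(5, 3)).
Delete trivial equation 2 =?= 2.
MGU = { M := mk(5, pair(5, 3)), T := mk(5, pair(5, 3)), S := pair(5, 3) }, so T := mk(5, pair(5, 3)).

mk(5, pair(5, 3))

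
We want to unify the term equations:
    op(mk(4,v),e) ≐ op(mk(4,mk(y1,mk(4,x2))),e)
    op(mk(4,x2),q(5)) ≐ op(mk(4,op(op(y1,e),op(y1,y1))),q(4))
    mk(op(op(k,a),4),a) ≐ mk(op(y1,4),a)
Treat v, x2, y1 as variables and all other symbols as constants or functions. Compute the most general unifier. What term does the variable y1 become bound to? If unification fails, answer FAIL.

Decompose op/2: mk(4,v) ≐ mk(4,mk(y1,mk(4,x2))),  e ≐ e.
Decompose mk/2: 4 ≐ 4,  v ≐ mk(y1,mk(4,x2)).
Delete trivial equation 4 ≐ 4.
Bind v := mk(y1,mk(4,x2)); no other remaining equation mentions v.
Delete trivial equation e ≐ e.
Decompose op/2: mk(4,x2) ≐ mk(4,op(op(y1,e),op(y1,y1))),  q(5) ≐ q(4).
Decompose mk/2: 4 ≐ 4,  x2 ≐ op(op(y1,e),op(y1,y1)).
Delete trivial equation 4 ≐ 4.
Bind x2 := op(op(y1,e),op(y1,y1)); no other remaining equation mentions x2. Substituting into the earlier binding gives v := mk(y1,mk(4,op(op(y1,e),op(y1,y1)))).
Decompose q/1: 5 ≐ 4.
Clash: constants 5 and 4 differ; no unifier exists.

FAIL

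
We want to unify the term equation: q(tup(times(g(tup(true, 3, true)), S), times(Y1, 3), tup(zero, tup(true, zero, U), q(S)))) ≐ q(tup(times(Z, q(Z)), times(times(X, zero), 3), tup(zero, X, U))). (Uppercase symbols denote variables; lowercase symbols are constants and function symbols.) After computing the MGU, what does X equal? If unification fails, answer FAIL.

Decompose q/1: tup(times(g(tup(true, 3, true)), S), times(Y1, 3), tup(zero, tup(true, zero, U), q(S))) ≐ tup(times(Z, q(Z)), times(times(X, zero), 3), tup(zero, X, U)).
Decompose tup/3: times(g(tup(true, 3, true)), S) ≐ times(Z, q(Z)),  times(Y1, 3) ≐ times(times(X, zero), 3),  tup(zero, tup(true, zero, U), q(S)) ≐ tup(zero, X, U).
Decompose times/2: g(tup(true, 3, true)) ≐ Z,  S ≐ q(Z).
Bind Z := g(tup(true, 3, true)); substituting into the one remaining equation that mentions Z gives: S ≐ q(g(tup(true, 3, true))).
Bind S := q(g(tup(true, 3, true))); substituting into the one remaining equation that mentions S gives: tup(zero, tup(true, zero, U), q(q(g(tup(true, 3, true))))) ≐ tup(zero, X, U).
Decompose times/2: Y1 ≐ times(X, zero),  3 ≐ 3.
Bind Y1 := times(X, zero); no other remaining equation mentions Y1.
Delete trivial equation 3 ≐ 3.
Decompose tup/3: zero ≐ zero,  tup(true, zero, U) ≐ X,  q(q(g(tup(true, 3, true)))) ≐ U.
Delete trivial equation zero ≐ zero.
Bind X := tup(true, zero, U); no other remaining equation mentions X. Substituting into the earlier binding gives Y1 := times(tup(true, zero, U), zero).
Bind U := q(q(g(tup(true, 3, true)))). Substituting into the earlier bindings gives Y1 := times(tup(true, zero, q(q(g(tup(true, 3, true))))), zero), X := tup(true, zero, q(q(g(tup(true, 3, true))))).
MGU = { Z -> g(tup(true, 3, true)), S -> q(g(tup(true, 3, true))), Y1 -> times(tup(true, zero, q(q(g(tup(true, 3, true))))), zero), X -> tup(true, zero, q(q(g(tup(true, 3, true))))), U -> q(q(g(tup(true, 3, true)))) }, so X -> tup(true, zero, q(q(g(tup(true, 3, true))))).

tup(true, zero, q(q(g(tup(true, 3, true)))))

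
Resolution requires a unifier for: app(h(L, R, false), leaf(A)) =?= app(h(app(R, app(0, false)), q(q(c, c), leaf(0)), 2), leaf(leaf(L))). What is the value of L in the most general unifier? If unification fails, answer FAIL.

FAIL

Decompose app/2: h(L, R, false) =?= h(app(R, app(0, false)), q(q(c, c), leaf(0)), 2),  leaf(A) =?= leaf(leaf(L)).
Decompose h/3: L =?= app(R, app(0, false)),  R =?= q(q(c, c), leaf(0)),  false =?= 2.
Bind L := app(R, app(0, false)); substituting into the one remaining equation that mentions L gives: leaf(A) =?= leaf(leaf(app(R, app(0, false)))).
Bind R := q(q(c, c), leaf(0)); substituting into the one remaining equation that mentions R gives: leaf(A) =?= leaf(leaf(app(q(q(c, c), leaf(0)), app(0, false)))). Substituting into the earlier binding gives L := app(q(q(c, c), leaf(0)), app(0, false)).
Clash: constants false and 2 differ; no unifier exists.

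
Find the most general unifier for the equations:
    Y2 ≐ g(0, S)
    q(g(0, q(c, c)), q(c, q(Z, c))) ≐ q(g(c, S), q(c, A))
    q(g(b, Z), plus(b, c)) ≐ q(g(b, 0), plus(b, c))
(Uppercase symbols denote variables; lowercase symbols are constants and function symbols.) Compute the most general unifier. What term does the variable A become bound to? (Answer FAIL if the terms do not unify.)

Bind Y2 := g(0, S); no other remaining equation mentions Y2.
Decompose q/2: g(0, q(c, c)) ≐ g(c, S),  q(c, q(Z, c)) ≐ q(c, A).
Decompose g/2: 0 ≐ c,  q(c, c) ≐ S.
Clash: constants 0 and c differ; no unifier exists.

FAIL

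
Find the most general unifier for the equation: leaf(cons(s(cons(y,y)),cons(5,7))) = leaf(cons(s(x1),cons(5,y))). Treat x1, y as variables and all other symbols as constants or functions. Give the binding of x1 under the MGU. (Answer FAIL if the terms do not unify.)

cons(7,7)

Decompose leaf/1: cons(s(cons(y,y)),cons(5,7)) = cons(s(x1),cons(5,y)).
Decompose cons/2: s(cons(y,y)) = s(x1),  cons(5,7) = cons(5,y).
Decompose s/1: cons(y,y) = x1.
Bind x1 := cons(y,y); no other remaining equation mentions x1.
Decompose cons/2: 5 = 5,  7 = y.
Delete trivial equation 5 = 5.
Bind y := 7. Substituting into the earlier binding gives x1 := cons(7,7).
MGU = { x1 -> cons(7,7), y -> 7 }, so x1 -> cons(7,7).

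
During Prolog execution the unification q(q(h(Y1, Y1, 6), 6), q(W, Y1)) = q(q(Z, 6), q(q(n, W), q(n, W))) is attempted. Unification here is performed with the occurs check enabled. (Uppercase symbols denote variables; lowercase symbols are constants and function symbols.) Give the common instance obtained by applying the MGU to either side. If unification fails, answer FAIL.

Decompose q/2: q(h(Y1, Y1, 6), 6) = q(Z, 6),  q(W, Y1) = q(q(n, W), q(n, W)).
Decompose q/2: h(Y1, Y1, 6) = Z,  6 = 6.
Bind Z := h(Y1, Y1, 6); no other remaining equation mentions Z.
Delete trivial equation 6 = 6.
Decompose q/2: W = q(n, W),  Y1 = q(n, W).
Occurs check fails: W occurs in q(n, W); the equation W = q(n, W) has no finite solution.

FAIL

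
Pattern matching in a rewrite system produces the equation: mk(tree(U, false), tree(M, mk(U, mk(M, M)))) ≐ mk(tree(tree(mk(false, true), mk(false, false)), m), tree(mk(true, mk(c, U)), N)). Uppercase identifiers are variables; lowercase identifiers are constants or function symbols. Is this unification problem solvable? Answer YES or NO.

NO

Decompose mk/2: tree(U, false) ≐ tree(tree(mk(false, true), mk(false, false)), m),  tree(M, mk(U, mk(M, M))) ≐ tree(mk(true, mk(c, U)), N).
Decompose tree/2: U ≐ tree(mk(false, true), mk(false, false)),  false ≐ m.
Bind U := tree(mk(false, true), mk(false, false)); substituting into the one remaining equation that mentions U gives: tree(M, mk(tree(mk(false, true), mk(false, false)), mk(M, M))) ≐ tree(mk(true, mk(c, tree(mk(false, true), mk(false, false)))), N).
Clash: constants false and m differ; no unifier exists.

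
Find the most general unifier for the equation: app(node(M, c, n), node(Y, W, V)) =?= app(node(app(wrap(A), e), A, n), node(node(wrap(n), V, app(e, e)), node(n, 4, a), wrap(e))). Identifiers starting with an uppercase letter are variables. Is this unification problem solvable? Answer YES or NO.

YES

Decompose app/2: node(M, c, n) =?= node(app(wrap(A), e), A, n),  node(Y, W, V) =?= node(node(wrap(n), V, app(e, e)), node(n, 4, a), wrap(e)).
Decompose node/3: M =?= app(wrap(A), e),  c =?= A,  n =?= n.
Bind M := app(wrap(A), e); no other remaining equation mentions M.
Bind A := c; no other remaining equation mentions A. Substituting into the earlier binding gives M := app(wrap(c), e).
Delete trivial equation n =?= n.
Decompose node/3: Y =?= node(wrap(n), V, app(e, e)),  W =?= node(n, 4, a),  V =?= wrap(e).
Bind Y := node(wrap(n), V, app(e, e)); no other remaining equation mentions Y.
Bind W := node(n, 4, a); no other remaining equation mentions W.
Bind V := wrap(e). Substituting into the earlier binding gives Y := node(wrap(n), wrap(e), app(e, e)).
No equations remain and no clash or occurs-check failure arose, so a unifier exists.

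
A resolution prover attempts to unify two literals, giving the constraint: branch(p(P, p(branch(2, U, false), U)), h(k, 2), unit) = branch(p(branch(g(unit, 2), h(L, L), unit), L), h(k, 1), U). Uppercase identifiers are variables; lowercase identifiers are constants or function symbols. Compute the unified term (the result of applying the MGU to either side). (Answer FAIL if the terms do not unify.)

Decompose branch/3: p(P, p(branch(2, U, false), U)) = p(branch(g(unit, 2), h(L, L), unit), L),  h(k, 2) = h(k, 1),  unit = U.
Decompose p/2: P = branch(g(unit, 2), h(L, L), unit),  p(branch(2, U, false), U) = L.
Bind P := branch(g(unit, 2), h(L, L), unit); no other remaining equation mentions P.
Bind L := p(branch(2, U, false), U); no other remaining equation mentions L. Substituting into the earlier binding gives P := branch(g(unit, 2), h(p(branch(2, U, false), U), p(branch(2, U, false), U)), unit).
Decompose h/2: k = k,  2 = 1.
Delete trivial equation k = k.
Clash: constants 2 and 1 differ; no unifier exists.

FAIL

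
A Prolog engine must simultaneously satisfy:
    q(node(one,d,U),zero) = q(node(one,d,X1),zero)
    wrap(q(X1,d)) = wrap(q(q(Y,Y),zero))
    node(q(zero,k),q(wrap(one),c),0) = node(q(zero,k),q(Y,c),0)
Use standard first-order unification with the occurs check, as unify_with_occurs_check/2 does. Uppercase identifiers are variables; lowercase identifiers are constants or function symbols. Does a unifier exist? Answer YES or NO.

Decompose q/2: node(one,d,U) = node(one,d,X1),  zero = zero.
Decompose node/3: one = one,  d = d,  U = X1.
Delete trivial equation one = one.
Delete trivial equation d = d.
Bind U := X1; no other remaining equation mentions U.
Delete trivial equation zero = zero.
Decompose wrap/1: q(X1,d) = q(q(Y,Y),zero).
Decompose q/2: X1 = q(Y,Y),  d = zero.
Bind X1 := q(Y,Y); no other remaining equation mentions X1. Substituting into the earlier binding gives U := q(Y,Y).
Clash: constants d and zero differ; no unifier exists.

NO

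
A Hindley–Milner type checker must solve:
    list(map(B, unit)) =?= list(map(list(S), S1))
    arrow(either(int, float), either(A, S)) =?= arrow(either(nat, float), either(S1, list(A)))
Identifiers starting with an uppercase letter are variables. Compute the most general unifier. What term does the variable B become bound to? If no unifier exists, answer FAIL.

Decompose list/1: map(B, unit) =?= map(list(S), S1).
Decompose map/2: B =?= list(S),  unit =?= S1.
Bind B := list(S); no other remaining equation mentions B.
Bind S1 := unit; substituting into the remaining equation gives: arrow(either(int, float), either(A, S)) =?= arrow(either(nat, float), either(unit, list(A))).
Decompose arrow/2: either(int, float) =?= either(nat, float),  either(A, S) =?= either(unit, list(A)).
Decompose either/2: int =?= nat,  float =?= float.
Clash: constants int and nat differ; no unifier exists.

FAIL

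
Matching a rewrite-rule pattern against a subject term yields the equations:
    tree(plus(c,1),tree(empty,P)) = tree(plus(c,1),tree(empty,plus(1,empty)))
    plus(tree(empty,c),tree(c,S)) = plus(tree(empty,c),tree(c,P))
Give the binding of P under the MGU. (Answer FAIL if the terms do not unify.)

Decompose tree/2: plus(c,1) = plus(c,1),  tree(empty,P) = tree(empty,plus(1,empty)).
Delete trivial equation plus(c,1) = plus(c,1).
Decompose tree/2: empty = empty,  P = plus(1,empty).
Delete trivial equation empty = empty.
Bind P := plus(1,empty); substituting into the remaining equation gives: plus(tree(empty,c),tree(c,S)) = plus(tree(empty,c),tree(c,plus(1,empty))).
Decompose plus/2: tree(empty,c) = tree(empty,c),  tree(c,S) = tree(c,plus(1,empty)).
Delete trivial equation tree(empty,c) = tree(empty,c).
Decompose tree/2: c = c,  S = plus(1,empty).
Delete trivial equation c = c.
Bind S := plus(1,empty).
MGU = { P ↦ plus(1,empty), S ↦ plus(1,empty) }, so P ↦ plus(1,empty).

plus(1,empty)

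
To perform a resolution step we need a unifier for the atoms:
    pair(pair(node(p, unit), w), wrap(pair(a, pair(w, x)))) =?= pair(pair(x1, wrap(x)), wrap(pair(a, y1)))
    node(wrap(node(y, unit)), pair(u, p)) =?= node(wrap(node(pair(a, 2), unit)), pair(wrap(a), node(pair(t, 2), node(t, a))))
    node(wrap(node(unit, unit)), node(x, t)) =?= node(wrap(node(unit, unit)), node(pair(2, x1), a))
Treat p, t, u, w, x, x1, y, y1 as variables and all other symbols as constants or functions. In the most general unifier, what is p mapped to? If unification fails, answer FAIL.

Decompose pair/2: pair(node(p, unit), w) =?= pair(x1, wrap(x)),  wrap(pair(a, pair(w, x))) =?= wrap(pair(a, y1)).
Decompose pair/2: node(p, unit) =?= x1,  w =?= wrap(x).
Bind x1 := node(p, unit); substituting into the one remaining equation that mentions x1 gives: node(wrap(node(unit, unit)), node(x, t)) =?= node(wrap(node(unit, unit)), node(pair(2, node(p, unit)), a)).
Bind w := wrap(x); substituting into the one remaining equation that mentions w gives: wrap(pair(a, pair(wrap(x), x))) =?= wrap(pair(a, y1)).
Decompose wrap/1: pair(a, pair(wrap(x), x)) =?= pair(a, y1).
Decompose pair/2: a =?= a,  pair(wrap(x), x) =?= y1.
Delete trivial equation a =?= a.
Bind y1 := pair(wrap(x), x); no other remaining equation mentions y1.
Decompose node/2: wrap(node(y, unit)) =?= wrap(node(pair(a, 2), unit)),  pair(u, p) =?= pair(wrap(a), node(pair(t, 2), node(t, a))).
Decompose wrap/1: node(y, unit) =?= node(pair(a, 2), unit).
Decompose node/2: y =?= pair(a, 2),  unit =?= unit.
Bind y := pair(a, 2); no other remaining equation mentions y.
Delete trivial equation unit =?= unit.
Decompose pair/2: u =?= wrap(a),  p =?= node(pair(t, 2), node(t, a)).
Bind u := wrap(a); no other remaining equation mentions u.
Bind p := node(pair(t, 2), node(t, a)); substituting into the remaining equation gives: node(wrap(node(unit, unit)), node(x, t)) =?= node(wrap(node(unit, unit)), node(pair(2, node(node(pair(t, 2), node(t, a)), unit)), a)). Substituting into the earlier binding gives x1 := node(node(pair(t, 2), node(t, a)), unit).
Decompose node/2: wrap(node(unit, unit)) =?= wrap(node(unit, unit)),  node(x, t) =?= node(pair(2, node(node(pair(t, 2), node(t, a)), unit)), a).
Delete trivial equation wrap(node(unit, unit)) =?= wrap(node(unit, unit)).
Decompose node/2: x =?= pair(2, node(node(pair(t, 2), node(t, a)), unit)),  t =?= a.
Bind x := pair(2, node(node(pair(t, 2), node(t, a)), unit)); no other remaining equation mentions x. Substituting into the earlier bindings gives w := wrap(pair(2, node(node(pair(t, 2), node(t, a)), unit))), y1 := pair(wrap(pair(2, node(node(pair(t, 2), node(t, a)), unit))), pair(2, node(node(pair(t, 2), node(t, a)), unit))).
Bind t := a. Substituting into the earlier bindings gives x1 := node(node(pair(a, 2), node(a, a)), unit), w := wrap(pair(2, node(node(pair(a, 2), node(a, a)), unit))), y1 := pair(wrap(pair(2, node(node(pair(a, 2), node(a, a)), unit))), pair(2, node(node(pair(a, 2), node(a, a)), unit))), p := node(pair(a, 2), node(a, a)), x := pair(2, node(node(pair(a, 2), node(a, a)), unit)).
MGU = { x1 ↦ node(node(pair(a, 2), node(a, a)), unit), w ↦ wrap(pair(2, node(node(pair(a, 2), node(a, a)), unit))), y1 ↦ pair(wrap(pair(2, node(node(pair(a, 2), node(a, a)), unit))), pair(2, node(node(pair(a, 2), node(a, a)), unit))), y ↦ pair(a, 2), u ↦ wrap(a), p ↦ node(pair(a, 2), node(a, a)), x ↦ pair(2, node(node(pair(a, 2), node(a, a)), unit)), t ↦ a }, so p ↦ node(pair(a, 2), node(a, a)).

node(pair(a, 2), node(a, a))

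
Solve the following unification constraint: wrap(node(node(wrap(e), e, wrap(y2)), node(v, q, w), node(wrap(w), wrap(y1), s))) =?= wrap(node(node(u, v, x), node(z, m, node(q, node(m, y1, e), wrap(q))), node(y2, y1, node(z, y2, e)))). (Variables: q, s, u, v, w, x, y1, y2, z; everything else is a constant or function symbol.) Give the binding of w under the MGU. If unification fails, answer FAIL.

Decompose wrap/1: node(node(wrap(e), e, wrap(y2)), node(v, q, w), node(wrap(w), wrap(y1), s)) =?= node(node(u, v, x), node(z, m, node(q, node(m, y1, e), wrap(q))), node(y2, y1, node(z, y2, e))).
Decompose node/3: node(wrap(e), e, wrap(y2)) =?= node(u, v, x),  node(v, q, w) =?= node(z, m, node(q, node(m, y1, e), wrap(q))),  node(wrap(w), wrap(y1), s) =?= node(y2, y1, node(z, y2, e)).
Decompose node/3: wrap(e) =?= u,  e =?= v,  wrap(y2) =?= x.
Bind u := wrap(e); no other remaining equation mentions u.
Bind v := e; substituting into the one remaining equation that mentions v gives: node(e, q, w) =?= node(z, m, node(q, node(m, y1, e), wrap(q))).
Bind x := wrap(y2); no other remaining equation mentions x.
Decompose node/3: e =?= z,  q =?= m,  w =?= node(q, node(m, y1, e), wrap(q)).
Bind z := e; substituting into the one remaining equation that mentions z gives: node(wrap(w), wrap(y1), s) =?= node(y2, y1, node(e, y2, e)).
Bind q := m; substituting into the one remaining equation that mentions q gives: w =?= node(m, node(m, y1, e), wrap(m)).
Bind w := node(m, node(m, y1, e), wrap(m)); substituting into the remaining equation gives: node(wrap(node(m, node(m, y1, e), wrap(m))), wrap(y1), s) =?= node(y2, y1, node(e, y2, e)).
Decompose node/3: wrap(node(m, node(m, y1, e), wrap(m))) =?= y2,  wrap(y1) =?= y1,  s =?= node(e, y2, e).
Bind y2 := wrap(node(m, node(m, y1, e), wrap(m))); substituting into the one remaining equation that mentions y2 gives: s =?= node(e, wrap(node(m, node(m, y1, e), wrap(m))), e). Substituting into the earlier binding gives x := wrap(wrap(node(m, node(m, y1, e), wrap(m)))).
Occurs check fails: y1 occurs in wrap(y1); the equation y1 =?= wrap(y1) has no finite solution.

FAIL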